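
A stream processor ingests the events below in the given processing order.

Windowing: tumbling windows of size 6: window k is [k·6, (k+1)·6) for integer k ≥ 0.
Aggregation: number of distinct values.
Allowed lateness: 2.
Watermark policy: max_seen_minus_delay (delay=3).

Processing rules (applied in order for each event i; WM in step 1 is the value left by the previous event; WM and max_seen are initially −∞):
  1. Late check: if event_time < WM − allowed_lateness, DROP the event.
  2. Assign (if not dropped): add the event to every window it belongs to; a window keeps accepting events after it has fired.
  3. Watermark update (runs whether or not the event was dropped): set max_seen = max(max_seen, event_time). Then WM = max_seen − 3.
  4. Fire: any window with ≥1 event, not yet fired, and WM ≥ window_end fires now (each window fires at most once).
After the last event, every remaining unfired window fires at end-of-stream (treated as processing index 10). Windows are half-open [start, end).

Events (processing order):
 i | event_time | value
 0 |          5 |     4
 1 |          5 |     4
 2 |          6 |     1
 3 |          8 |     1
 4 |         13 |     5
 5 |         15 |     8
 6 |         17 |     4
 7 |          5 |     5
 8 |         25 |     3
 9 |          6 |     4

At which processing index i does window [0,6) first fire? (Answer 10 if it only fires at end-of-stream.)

4

i=0 t=5 v=4: → [0,6); WM=2
i=1 t=5 v=4: → [0,6); WM=2
i=2 t=6 v=1: → [6,12); WM=3
i=3 t=8 v=1: → [6,12); WM=5
i=4 t=13 v=5: → [12,18); WM=10; [0,6) fires=1
i=5 t=15 v=8: → [12,18); WM=12; [6,12) fires=1
i=6 t=17 v=4: → [12,18); WM=14
i=7 t=5 v=5: DROP (t<14-2); WM=14
i=8 t=25 v=3: → [24,30); WM=22; [12,18) fires=3
i=9 t=6 v=4: DROP (t<22-2); WM=22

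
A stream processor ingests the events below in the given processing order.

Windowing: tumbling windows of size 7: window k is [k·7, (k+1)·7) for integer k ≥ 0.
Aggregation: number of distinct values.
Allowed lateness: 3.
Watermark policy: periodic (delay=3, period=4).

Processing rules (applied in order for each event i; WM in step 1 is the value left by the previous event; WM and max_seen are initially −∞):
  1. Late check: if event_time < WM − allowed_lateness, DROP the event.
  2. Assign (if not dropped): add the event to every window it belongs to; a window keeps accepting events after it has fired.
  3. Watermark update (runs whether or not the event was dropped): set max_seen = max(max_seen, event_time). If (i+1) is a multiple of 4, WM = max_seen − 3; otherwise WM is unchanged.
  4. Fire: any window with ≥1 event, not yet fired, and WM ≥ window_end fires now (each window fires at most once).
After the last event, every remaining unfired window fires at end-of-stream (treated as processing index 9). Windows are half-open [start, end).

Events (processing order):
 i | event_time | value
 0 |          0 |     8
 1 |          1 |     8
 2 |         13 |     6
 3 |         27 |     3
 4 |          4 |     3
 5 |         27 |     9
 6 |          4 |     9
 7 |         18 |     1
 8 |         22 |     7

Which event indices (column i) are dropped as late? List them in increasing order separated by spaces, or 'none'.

i=0 t=0 v=8: → [0,7); WM=−∞
i=1 t=1 v=8: → [0,7); WM=−∞
i=2 t=13 v=6: → [7,14); WM=−∞
i=3 t=27 v=3: → [21,28); WM=24; [0,7) fires=1 [7,14) fires=1
i=4 t=4 v=3: DROP (t<24-3); WM=24
i=5 t=27 v=9: → [21,28); WM=24
i=6 t=4 v=9: DROP (t<24-3); WM=24
i=7 t=18 v=1: DROP (t<24-3); WM=24
i=8 t=22 v=7: → [21,28); WM=24

4 6 7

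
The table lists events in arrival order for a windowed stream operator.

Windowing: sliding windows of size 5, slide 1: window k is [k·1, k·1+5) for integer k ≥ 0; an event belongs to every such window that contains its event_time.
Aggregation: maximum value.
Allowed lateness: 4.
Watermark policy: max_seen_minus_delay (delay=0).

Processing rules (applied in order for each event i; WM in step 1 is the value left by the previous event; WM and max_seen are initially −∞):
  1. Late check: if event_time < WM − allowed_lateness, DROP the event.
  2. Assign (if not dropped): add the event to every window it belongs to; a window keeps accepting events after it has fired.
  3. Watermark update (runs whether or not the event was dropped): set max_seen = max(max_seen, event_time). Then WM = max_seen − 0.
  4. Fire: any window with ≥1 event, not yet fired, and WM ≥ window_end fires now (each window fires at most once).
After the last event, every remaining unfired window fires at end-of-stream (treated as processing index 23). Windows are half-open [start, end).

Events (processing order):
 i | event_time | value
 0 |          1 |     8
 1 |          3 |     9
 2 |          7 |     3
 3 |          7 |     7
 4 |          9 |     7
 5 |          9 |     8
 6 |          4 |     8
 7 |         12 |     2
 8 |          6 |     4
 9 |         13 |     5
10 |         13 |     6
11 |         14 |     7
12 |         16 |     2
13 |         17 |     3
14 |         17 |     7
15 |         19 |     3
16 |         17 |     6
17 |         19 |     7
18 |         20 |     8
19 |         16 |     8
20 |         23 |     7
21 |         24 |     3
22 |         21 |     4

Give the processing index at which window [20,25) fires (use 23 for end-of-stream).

23

i=0 t=1 v=8: → [1,6),[0,5); WM=1
i=1 t=3 v=9: → [3,8),[2,7),[1,6),[0,5); WM=3
i=2 t=7 v=3: → [7,12),[6,11),[5,10),[4,9),[3,8); WM=7; [0,5) fires=9 [1,6) fires=9 [2,7) fires=9
i=3 t=7 v=7: → [7,12),[6,11),[5,10),[4,9),[3,8); WM=7
i=4 t=9 v=7: → [9,14),[8,13),[7,12),[6,11),[5,10); WM=9; [3,8) fires=9 [4,9) fires=7
i=5 t=9 v=8: → [9,14),[8,13),[7,12),[6,11),[5,10); WM=9
i=6 t=4 v=8: DROP (t<9-4); WM=9
i=7 t=12 v=2: → [12,17),[11,16),[10,15),[9,14),[8,13); WM=12; [5,10) fires=8 [6,11) fires=8 [7,12) fires=8
i=8 t=6 v=4: DROP (t<12-4); WM=12
i=9 t=13 v=5: → [13,18),[12,17),[11,16),[10,15),[9,14); WM=13; [8,13) fires=8
i=10 t=13 v=6: → [13,18),[12,17),[11,16),[10,15),[9,14); WM=13
i=11 t=14 v=7: → [14,19),[13,18),[12,17),[11,16),[10,15); WM=14; [9,14) fires=8
i=12 t=16 v=2: → [16,21),[15,20),[14,19),[13,18),[12,17); WM=16; [10,15) fires=7 [11,16) fires=7
i=13 t=17 v=3: → [17,22),[16,21),[15,20),[14,19),[13,18); WM=17; [12,17) fires=7
i=14 t=17 v=7: → [17,22),[16,21),[15,20),[14,19),[13,18); WM=17
i=15 t=19 v=3: → [19,24),[18,23),[17,22),[16,21),[15,20); WM=19; [13,18) fires=7 [14,19) fires=7
i=16 t=17 v=6: → [17,22),[16,21),[15,20),[14,19),[13,18); WM=19
i=17 t=19 v=7: → [19,24),[18,23),[17,22),[16,21),[15,20); WM=19
i=18 t=20 v=8: → [20,25),[19,24),[18,23),[17,22),[16,21); WM=20; [15,20) fires=7
i=19 t=16 v=8: → [16,21),[15,20),[14,19),[13,18),[12,17); WM=20
i=20 t=23 v=7: → [23,28),[22,27),[21,26),[20,25),[19,24); WM=23; [16,21) fires=8 [17,22) fires=8 [18,23) fires=8
i=21 t=24 v=3: → [24,29),[23,28),[22,27),[21,26),[20,25); WM=24; [19,24) fires=8
i=22 t=21 v=4: → [21,26),[20,25),[19,24),[18,23),[17,22); WM=24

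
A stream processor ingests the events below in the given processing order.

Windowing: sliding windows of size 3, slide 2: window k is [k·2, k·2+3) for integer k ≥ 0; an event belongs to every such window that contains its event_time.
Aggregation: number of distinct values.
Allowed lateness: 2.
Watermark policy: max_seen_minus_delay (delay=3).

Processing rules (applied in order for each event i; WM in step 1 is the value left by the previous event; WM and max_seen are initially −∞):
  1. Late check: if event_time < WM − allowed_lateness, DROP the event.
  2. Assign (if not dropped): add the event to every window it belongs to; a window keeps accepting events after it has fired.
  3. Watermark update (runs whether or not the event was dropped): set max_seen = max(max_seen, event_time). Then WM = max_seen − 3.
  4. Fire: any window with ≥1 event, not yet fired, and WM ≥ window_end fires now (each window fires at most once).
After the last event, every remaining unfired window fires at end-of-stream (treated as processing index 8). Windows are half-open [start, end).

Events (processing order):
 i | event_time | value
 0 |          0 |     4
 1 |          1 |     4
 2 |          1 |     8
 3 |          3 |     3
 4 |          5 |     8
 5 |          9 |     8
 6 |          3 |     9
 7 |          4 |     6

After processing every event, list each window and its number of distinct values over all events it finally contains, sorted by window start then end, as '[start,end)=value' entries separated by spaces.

[0,3)=2 [2,5)=2 [4,7)=2 [8,11)=1

i=0 t=0 v=4: → [0,3); WM=-3
i=1 t=1 v=4: → [0,3); WM=-2
i=2 t=1 v=8: → [0,3); WM=-2
i=3 t=3 v=3: → [2,5); WM=0
i=4 t=5 v=8: → [4,7); WM=2
i=5 t=9 v=8: → [8,11); WM=6; [0,3) fires=2 [2,5) fires=1
i=6 t=3 v=9: DROP (t<6-2); WM=6
i=7 t=4 v=6: → [4,7),[2,5); WM=6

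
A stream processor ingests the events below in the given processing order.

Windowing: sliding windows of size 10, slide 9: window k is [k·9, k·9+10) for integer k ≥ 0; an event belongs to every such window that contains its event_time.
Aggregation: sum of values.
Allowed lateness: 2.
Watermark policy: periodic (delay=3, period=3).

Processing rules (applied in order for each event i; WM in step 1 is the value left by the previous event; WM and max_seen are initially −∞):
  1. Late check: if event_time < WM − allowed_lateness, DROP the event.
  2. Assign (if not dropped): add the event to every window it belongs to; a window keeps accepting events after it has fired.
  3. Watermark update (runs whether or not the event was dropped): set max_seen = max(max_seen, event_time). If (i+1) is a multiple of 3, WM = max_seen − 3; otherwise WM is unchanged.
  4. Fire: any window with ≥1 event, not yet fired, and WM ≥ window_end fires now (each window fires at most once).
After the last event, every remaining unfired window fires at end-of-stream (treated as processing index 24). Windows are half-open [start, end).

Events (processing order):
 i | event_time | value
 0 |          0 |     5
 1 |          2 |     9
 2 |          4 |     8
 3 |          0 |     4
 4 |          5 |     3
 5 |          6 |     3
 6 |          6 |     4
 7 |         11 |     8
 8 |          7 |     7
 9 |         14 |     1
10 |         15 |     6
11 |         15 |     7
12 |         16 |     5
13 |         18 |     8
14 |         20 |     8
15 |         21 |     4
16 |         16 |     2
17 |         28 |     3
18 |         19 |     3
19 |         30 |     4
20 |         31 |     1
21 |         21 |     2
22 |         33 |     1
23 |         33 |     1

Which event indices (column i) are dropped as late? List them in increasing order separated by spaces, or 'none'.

i=0 t=0 v=5: → [0,10); WM=−∞
i=1 t=2 v=9: → [0,10); WM=−∞
i=2 t=4 v=8: → [0,10); WM=1
i=3 t=0 v=4: → [0,10); WM=1
i=4 t=5 v=3: → [0,10); WM=1
i=5 t=6 v=3: → [0,10); WM=3
i=6 t=6 v=4: → [0,10); WM=3
i=7 t=11 v=8: → [9,19); WM=3
i=8 t=7 v=7: → [0,10); WM=8
i=9 t=14 v=1: → [9,19); WM=8
i=10 t=15 v=6: → [9,19); WM=8
i=11 t=15 v=7: → [9,19); WM=12; [0,10) fires=43
i=12 t=16 v=5: → [9,19); WM=12
i=13 t=18 v=8: → [18,28),[9,19); WM=12
i=14 t=20 v=8: → [18,28); WM=17
i=15 t=21 v=4: → [18,28); WM=17
i=16 t=16 v=2: → [9,19); WM=17
i=17 t=28 v=3: → [27,37); WM=25; [9,19) fires=37
i=18 t=19 v=3: DROP (t<25-2); WM=25
i=19 t=30 v=4: → [27,37); WM=25
i=20 t=31 v=1: → [27,37); WM=28; [18,28) fires=20
i=21 t=21 v=2: DROP (t<28-2); WM=28
i=22 t=33 v=1: → [27,37); WM=28
i=23 t=33 v=1: → [27,37); WM=30

18 21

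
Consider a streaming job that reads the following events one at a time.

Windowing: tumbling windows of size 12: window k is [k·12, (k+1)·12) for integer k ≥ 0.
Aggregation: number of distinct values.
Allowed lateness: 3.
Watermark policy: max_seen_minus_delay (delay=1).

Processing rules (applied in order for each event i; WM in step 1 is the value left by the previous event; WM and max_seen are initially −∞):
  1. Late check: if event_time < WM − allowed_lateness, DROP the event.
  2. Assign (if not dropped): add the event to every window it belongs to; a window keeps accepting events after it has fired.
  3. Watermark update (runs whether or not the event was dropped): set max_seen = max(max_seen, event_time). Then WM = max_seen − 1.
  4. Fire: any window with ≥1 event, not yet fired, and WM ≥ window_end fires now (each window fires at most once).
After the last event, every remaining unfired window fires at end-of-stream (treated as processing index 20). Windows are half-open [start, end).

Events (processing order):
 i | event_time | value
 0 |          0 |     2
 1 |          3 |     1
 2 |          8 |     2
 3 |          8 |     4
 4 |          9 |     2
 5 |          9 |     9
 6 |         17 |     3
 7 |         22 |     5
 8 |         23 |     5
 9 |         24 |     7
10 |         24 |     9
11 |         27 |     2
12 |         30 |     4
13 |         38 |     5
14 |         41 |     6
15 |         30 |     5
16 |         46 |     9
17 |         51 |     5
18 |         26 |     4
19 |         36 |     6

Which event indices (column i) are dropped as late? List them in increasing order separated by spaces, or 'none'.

i=0 t=0 v=2: → [0,12); WM=-1
i=1 t=3 v=1: → [0,12); WM=2
i=2 t=8 v=2: → [0,12); WM=7
i=3 t=8 v=4: → [0,12); WM=7
i=4 t=9 v=2: → [0,12); WM=8
i=5 t=9 v=9: → [0,12); WM=8
i=6 t=17 v=3: → [12,24); WM=16; [0,12) fires=4
i=7 t=22 v=5: → [12,24); WM=21
i=8 t=23 v=5: → [12,24); WM=22
i=9 t=24 v=7: → [24,36); WM=23
i=10 t=24 v=9: → [24,36); WM=23
i=11 t=27 v=2: → [24,36); WM=26; [12,24) fires=2
i=12 t=30 v=4: → [24,36); WM=29
i=13 t=38 v=5: → [36,48); WM=37; [24,36) fires=4
i=14 t=41 v=6: → [36,48); WM=40
i=15 t=30 v=5: DROP (t<40-3); WM=40
i=16 t=46 v=9: → [36,48); WM=45
i=17 t=51 v=5: → [48,60); WM=50; [36,48) fires=3
i=18 t=26 v=4: DROP (t<50-3); WM=50
i=19 t=36 v=6: DROP (t<50-3); WM=50

15 18 19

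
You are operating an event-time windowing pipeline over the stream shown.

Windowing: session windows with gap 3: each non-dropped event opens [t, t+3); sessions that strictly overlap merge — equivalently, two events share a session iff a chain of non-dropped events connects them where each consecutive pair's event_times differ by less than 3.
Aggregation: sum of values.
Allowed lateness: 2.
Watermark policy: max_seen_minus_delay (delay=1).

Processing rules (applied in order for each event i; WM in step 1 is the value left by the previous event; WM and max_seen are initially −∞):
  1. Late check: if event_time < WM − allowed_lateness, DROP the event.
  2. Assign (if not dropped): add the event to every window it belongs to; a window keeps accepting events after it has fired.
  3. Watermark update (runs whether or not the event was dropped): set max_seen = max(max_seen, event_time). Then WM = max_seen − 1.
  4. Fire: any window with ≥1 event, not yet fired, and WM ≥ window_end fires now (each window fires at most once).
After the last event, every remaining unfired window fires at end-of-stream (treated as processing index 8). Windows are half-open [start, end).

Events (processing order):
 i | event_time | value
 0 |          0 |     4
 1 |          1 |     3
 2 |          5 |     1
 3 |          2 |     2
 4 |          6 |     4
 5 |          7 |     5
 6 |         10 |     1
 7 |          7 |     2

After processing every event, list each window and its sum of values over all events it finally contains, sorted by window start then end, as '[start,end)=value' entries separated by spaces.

[0,5)=9 [5,10)=12 [10,13)=1

i=0 t=0 v=4: → [0,3); WM=-1
i=1 t=1 v=3: → [0,4); WM=0
i=2 t=5 v=1: → [5,8); WM=4
i=3 t=2 v=2: → [0,5); WM=4
i=4 t=6 v=4: → [5,9); WM=5
i=5 t=7 v=5: → [5,10); WM=6
i=6 t=10 v=1: → [10,13); WM=9
i=7 t=7 v=2: → [5,10); WM=9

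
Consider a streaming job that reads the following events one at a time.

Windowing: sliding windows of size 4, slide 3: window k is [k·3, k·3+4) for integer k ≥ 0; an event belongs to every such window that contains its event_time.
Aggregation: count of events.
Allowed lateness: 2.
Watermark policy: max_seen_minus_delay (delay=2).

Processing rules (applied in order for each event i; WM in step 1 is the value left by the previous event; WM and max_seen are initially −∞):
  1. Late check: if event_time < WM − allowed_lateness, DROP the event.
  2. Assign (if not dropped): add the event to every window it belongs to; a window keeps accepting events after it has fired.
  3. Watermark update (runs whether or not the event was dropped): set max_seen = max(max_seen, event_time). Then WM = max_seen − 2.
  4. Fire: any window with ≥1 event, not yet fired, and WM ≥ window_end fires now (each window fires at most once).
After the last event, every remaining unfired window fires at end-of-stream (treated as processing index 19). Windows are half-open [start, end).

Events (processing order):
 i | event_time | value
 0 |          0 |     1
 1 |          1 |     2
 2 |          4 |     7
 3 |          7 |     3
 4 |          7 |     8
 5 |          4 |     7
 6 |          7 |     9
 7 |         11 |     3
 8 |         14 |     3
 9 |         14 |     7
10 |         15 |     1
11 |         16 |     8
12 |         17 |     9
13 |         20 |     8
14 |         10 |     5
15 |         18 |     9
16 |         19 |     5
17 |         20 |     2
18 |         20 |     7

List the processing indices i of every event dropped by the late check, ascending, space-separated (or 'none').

14

i=0 t=0 v=1: → [0,4); WM=-2
i=1 t=1 v=2: → [0,4); WM=-1
i=2 t=4 v=7: → [3,7); WM=2
i=3 t=7 v=3: → [6,10); WM=5; [0,4) fires=2
i=4 t=7 v=8: → [6,10); WM=5
i=5 t=4 v=7: → [3,7); WM=5
i=6 t=7 v=9: → [6,10); WM=5
i=7 t=11 v=3: → [9,13); WM=9; [3,7) fires=2
i=8 t=14 v=3: → [12,16); WM=12; [6,10) fires=3
i=9 t=14 v=7: → [12,16); WM=12
i=10 t=15 v=1: → [15,19),[12,16); WM=13; [9,13) fires=1
i=11 t=16 v=8: → [15,19); WM=14
i=12 t=17 v=9: → [15,19); WM=15
i=13 t=20 v=8: → [18,22); WM=18; [12,16) fires=3
i=14 t=10 v=5: DROP (t<18-2); WM=18
i=15 t=18 v=9: → [18,22),[15,19); WM=18
i=16 t=19 v=5: → [18,22); WM=18
i=17 t=20 v=2: → [18,22); WM=18
i=18 t=20 v=7: → [18,22); WM=18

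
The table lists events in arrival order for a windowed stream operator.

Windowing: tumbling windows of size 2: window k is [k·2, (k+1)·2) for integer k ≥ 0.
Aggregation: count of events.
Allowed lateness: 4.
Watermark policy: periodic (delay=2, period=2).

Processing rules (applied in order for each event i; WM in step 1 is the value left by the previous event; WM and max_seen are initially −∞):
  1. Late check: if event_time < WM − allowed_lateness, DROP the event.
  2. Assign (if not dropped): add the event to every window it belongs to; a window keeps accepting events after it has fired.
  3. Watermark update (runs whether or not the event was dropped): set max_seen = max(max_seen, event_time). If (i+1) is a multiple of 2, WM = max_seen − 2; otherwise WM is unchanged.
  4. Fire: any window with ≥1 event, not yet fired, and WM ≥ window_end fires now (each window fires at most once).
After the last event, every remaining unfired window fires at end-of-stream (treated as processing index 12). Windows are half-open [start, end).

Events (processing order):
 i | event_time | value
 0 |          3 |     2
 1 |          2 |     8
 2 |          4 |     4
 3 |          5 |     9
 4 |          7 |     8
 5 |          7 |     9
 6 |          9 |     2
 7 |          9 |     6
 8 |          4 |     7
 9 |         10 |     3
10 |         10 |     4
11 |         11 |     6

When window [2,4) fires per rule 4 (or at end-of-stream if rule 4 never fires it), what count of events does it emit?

i=0 t=3 v=2: → [2,4); WM=−∞
i=1 t=2 v=8: → [2,4); WM=1
i=2 t=4 v=4: → [4,6); WM=1
i=3 t=5 v=9: → [4,6); WM=3
i=4 t=7 v=8: → [6,8); WM=3
i=5 t=7 v=9: → [6,8); WM=5; [2,4) fires=2
i=6 t=9 v=2: → [8,10); WM=5
i=7 t=9 v=6: → [8,10); WM=7; [4,6) fires=2
i=8 t=4 v=7: → [4,6); WM=7
i=9 t=10 v=3: → [10,12); WM=8; [6,8) fires=2
i=10 t=10 v=4: → [10,12); WM=8
i=11 t=11 v=6: → [10,12); WM=9

2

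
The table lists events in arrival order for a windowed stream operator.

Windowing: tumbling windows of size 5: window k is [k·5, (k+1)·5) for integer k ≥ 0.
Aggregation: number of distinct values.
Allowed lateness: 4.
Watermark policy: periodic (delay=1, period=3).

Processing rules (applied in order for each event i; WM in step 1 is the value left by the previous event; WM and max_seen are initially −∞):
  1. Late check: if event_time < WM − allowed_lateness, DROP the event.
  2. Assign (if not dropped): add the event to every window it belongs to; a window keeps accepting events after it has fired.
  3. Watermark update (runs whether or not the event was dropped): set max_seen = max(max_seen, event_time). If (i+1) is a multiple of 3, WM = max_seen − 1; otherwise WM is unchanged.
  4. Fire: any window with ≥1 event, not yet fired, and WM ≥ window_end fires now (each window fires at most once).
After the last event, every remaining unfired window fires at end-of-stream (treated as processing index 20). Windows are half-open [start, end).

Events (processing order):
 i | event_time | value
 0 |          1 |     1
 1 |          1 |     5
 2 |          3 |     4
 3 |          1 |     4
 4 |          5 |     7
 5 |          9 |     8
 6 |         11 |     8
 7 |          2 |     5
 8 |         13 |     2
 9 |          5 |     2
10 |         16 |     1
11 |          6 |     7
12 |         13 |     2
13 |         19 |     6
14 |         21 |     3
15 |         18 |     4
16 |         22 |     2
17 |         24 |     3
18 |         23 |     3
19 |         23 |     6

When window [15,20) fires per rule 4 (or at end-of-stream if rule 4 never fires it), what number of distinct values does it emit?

2

i=0 t=1 v=1: → [0,5); WM=−∞
i=1 t=1 v=5: → [0,5); WM=−∞
i=2 t=3 v=4: → [0,5); WM=2
i=3 t=1 v=4: → [0,5); WM=2
i=4 t=5 v=7: → [5,10); WM=2
i=5 t=9 v=8: → [5,10); WM=8; [0,5) fires=3
i=6 t=11 v=8: → [10,15); WM=8
i=7 t=2 v=5: DROP (t<8-4); WM=8
i=8 t=13 v=2: → [10,15); WM=12; [5,10) fires=2
i=9 t=5 v=2: DROP (t<12-4); WM=12
i=10 t=16 v=1: → [15,20); WM=12
i=11 t=6 v=7: DROP (t<12-4); WM=15; [10,15) fires=2
i=12 t=13 v=2: → [10,15); WM=15
i=13 t=19 v=6: → [15,20); WM=15
i=14 t=21 v=3: → [20,25); WM=20; [15,20) fires=2
i=15 t=18 v=4: → [15,20); WM=20
i=16 t=22 v=2: → [20,25); WM=20
i=17 t=24 v=3: → [20,25); WM=23
i=18 t=23 v=3: → [20,25); WM=23
i=19 t=23 v=6: → [20,25); WM=23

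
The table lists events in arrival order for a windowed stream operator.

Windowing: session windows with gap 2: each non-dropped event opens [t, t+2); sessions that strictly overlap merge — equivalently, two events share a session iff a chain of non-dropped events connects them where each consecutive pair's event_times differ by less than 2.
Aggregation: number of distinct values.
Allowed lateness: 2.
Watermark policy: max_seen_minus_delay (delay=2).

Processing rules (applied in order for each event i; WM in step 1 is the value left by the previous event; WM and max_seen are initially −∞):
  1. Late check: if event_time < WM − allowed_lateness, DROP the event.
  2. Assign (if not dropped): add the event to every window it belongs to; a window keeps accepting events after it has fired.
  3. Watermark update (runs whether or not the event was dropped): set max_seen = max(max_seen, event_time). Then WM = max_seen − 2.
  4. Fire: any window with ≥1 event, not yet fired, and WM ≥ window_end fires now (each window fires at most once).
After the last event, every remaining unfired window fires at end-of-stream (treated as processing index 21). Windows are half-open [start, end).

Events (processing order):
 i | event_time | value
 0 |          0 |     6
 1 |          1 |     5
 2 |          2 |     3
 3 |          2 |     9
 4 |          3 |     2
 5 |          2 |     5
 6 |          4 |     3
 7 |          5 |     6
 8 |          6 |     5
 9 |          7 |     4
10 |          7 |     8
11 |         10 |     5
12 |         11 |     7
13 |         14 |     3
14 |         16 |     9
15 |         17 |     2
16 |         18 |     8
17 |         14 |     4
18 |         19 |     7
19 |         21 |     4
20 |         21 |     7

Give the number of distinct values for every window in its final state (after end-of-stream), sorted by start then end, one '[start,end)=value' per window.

i=0 t=0 v=6: → [0,2); WM=-2
i=1 t=1 v=5: → [0,3); WM=-1
i=2 t=2 v=3: → [0,4); WM=0
i=3 t=2 v=9: → [0,4); WM=0
i=4 t=3 v=2: → [0,5); WM=1
i=5 t=2 v=5: → [0,5); WM=1
i=6 t=4 v=3: → [0,6); WM=2
i=7 t=5 v=6: → [0,7); WM=3
i=8 t=6 v=5: → [0,8); WM=4
i=9 t=7 v=4: → [0,9); WM=5
i=10 t=7 v=8: → [0,9); WM=5
i=11 t=10 v=5: → [10,12); WM=8
i=12 t=11 v=7: → [10,13); WM=9
i=13 t=14 v=3: → [14,16); WM=12
i=14 t=16 v=9: → [16,18); WM=14
i=15 t=17 v=2: → [16,19); WM=15
i=16 t=18 v=8: → [16,20); WM=16
i=17 t=14 v=4: → [14,16); WM=16
i=18 t=19 v=7: → [16,21); WM=17
i=19 t=21 v=4: → [21,23); WM=19
i=20 t=21 v=7: → [21,23); WM=19

[0,9)=7 [10,13)=2 [14,16)=2 [16,21)=4 [21,23)=2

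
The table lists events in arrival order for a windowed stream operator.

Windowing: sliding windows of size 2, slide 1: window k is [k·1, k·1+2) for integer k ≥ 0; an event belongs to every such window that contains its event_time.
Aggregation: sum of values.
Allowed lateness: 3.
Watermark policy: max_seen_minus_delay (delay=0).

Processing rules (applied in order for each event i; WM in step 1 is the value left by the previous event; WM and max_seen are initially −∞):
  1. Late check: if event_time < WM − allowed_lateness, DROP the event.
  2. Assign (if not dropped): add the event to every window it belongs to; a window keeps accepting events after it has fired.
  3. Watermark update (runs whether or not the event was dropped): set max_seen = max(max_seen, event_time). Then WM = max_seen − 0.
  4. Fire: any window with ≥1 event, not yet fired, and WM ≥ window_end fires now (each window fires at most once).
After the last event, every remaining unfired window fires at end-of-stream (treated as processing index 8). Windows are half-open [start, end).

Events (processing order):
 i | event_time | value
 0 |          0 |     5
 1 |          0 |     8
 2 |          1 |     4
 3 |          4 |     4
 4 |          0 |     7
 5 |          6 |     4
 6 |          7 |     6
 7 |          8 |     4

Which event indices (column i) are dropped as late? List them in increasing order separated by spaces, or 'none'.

i=0 t=0 v=5: → [0,2); WM=0
i=1 t=0 v=8: → [0,2); WM=0
i=2 t=1 v=4: → [1,3),[0,2); WM=1
i=3 t=4 v=4: → [4,6),[3,5); WM=4; [0,2) fires=17 [1,3) fires=4
i=4 t=0 v=7: DROP (t<4-3); WM=4
i=5 t=6 v=4: → [6,8),[5,7); WM=6; [3,5) fires=4 [4,6) fires=4
i=6 t=7 v=6: → [7,9),[6,8); WM=7; [5,7) fires=4
i=7 t=8 v=4: → [8,10),[7,9); WM=8; [6,8) fires=10

4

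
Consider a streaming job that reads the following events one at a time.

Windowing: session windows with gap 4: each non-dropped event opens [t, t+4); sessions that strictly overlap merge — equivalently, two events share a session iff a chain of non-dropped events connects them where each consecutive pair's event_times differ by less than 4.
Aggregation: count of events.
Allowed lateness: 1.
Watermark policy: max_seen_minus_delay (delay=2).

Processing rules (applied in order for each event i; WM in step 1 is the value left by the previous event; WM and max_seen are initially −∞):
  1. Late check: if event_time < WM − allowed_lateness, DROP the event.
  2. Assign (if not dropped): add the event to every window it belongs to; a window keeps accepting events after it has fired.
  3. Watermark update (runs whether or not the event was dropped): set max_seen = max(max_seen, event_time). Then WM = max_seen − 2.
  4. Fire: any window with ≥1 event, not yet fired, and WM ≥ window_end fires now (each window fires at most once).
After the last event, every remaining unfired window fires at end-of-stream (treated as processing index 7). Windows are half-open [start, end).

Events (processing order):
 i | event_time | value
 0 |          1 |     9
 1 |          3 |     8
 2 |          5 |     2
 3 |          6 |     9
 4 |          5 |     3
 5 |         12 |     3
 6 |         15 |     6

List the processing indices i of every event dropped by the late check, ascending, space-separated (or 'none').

i=0 t=1 v=9: → [1,5); WM=-1
i=1 t=3 v=8: → [1,7); WM=1
i=2 t=5 v=2: → [1,9); WM=3
i=3 t=6 v=9: → [1,10); WM=4
i=4 t=5 v=3: → [1,10); WM=4
i=5 t=12 v=3: → [12,16); WM=10
i=6 t=15 v=6: → [12,19); WM=13

none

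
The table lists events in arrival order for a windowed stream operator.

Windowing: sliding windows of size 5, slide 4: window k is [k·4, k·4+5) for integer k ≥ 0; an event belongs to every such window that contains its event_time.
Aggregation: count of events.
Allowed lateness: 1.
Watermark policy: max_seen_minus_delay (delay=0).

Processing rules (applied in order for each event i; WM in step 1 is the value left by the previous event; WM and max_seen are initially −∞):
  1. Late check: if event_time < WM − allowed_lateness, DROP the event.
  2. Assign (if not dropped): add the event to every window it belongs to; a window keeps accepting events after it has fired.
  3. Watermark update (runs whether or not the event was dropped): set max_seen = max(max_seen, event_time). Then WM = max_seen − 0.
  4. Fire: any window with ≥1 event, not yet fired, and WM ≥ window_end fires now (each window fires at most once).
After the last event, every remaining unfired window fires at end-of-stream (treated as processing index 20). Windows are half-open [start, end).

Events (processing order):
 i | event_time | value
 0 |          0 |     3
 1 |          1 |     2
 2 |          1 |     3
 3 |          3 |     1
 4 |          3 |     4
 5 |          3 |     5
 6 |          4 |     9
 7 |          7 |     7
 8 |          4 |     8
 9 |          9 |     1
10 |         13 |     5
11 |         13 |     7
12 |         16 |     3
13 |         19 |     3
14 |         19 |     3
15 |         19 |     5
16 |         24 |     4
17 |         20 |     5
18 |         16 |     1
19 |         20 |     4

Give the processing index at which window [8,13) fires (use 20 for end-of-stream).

i=0 t=0 v=3: → [0,5); WM=0
i=1 t=1 v=2: → [0,5); WM=1
i=2 t=1 v=3: → [0,5); WM=1
i=3 t=3 v=1: → [0,5); WM=3
i=4 t=3 v=4: → [0,5); WM=3
i=5 t=3 v=5: → [0,5); WM=3
i=6 t=4 v=9: → [4,9),[0,5); WM=4
i=7 t=7 v=7: → [4,9); WM=7; [0,5) fires=7
i=8 t=4 v=8: DROP (t<7-1); WM=7
i=9 t=9 v=1: → [8,13); WM=9; [4,9) fires=2
i=10 t=13 v=5: → [12,17); WM=13; [8,13) fires=1
i=11 t=13 v=7: → [12,17); WM=13
i=12 t=16 v=3: → [16,21),[12,17); WM=16
i=13 t=19 v=3: → [16,21); WM=19; [12,17) fires=3
i=14 t=19 v=3: → [16,21); WM=19
i=15 t=19 v=5: → [16,21); WM=19
i=16 t=24 v=4: → [24,29),[20,25); WM=24; [16,21) fires=4
i=17 t=20 v=5: DROP (t<24-1); WM=24
i=18 t=16 v=1: DROP (t<24-1); WM=24
i=19 t=20 v=4: DROP (t<24-1); WM=24

10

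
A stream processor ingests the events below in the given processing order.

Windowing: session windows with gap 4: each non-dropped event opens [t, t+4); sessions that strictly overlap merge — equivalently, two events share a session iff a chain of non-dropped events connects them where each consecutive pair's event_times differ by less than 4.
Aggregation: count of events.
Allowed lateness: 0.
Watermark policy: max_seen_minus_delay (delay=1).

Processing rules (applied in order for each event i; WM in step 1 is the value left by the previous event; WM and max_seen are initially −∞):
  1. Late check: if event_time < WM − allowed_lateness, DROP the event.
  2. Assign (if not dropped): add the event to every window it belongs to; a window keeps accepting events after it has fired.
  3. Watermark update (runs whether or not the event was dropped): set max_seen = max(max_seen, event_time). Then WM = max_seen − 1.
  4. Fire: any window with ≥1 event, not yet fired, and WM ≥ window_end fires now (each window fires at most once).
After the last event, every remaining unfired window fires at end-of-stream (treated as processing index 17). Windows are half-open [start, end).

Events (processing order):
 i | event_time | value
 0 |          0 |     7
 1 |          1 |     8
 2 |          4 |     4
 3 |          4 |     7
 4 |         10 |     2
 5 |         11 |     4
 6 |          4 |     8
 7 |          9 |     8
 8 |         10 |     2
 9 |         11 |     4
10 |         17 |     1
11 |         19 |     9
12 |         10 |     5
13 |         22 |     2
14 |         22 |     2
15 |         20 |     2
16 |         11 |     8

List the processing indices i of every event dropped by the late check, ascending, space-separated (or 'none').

i=0 t=0 v=7: → [0,4); WM=-1
i=1 t=1 v=8: → [0,5); WM=0
i=2 t=4 v=4: → [0,8); WM=3
i=3 t=4 v=7: → [0,8); WM=3
i=4 t=10 v=2: → [10,14); WM=9
i=5 t=11 v=4: → [10,15); WM=10
i=6 t=4 v=8: DROP (t<10-0); WM=10
i=7 t=9 v=8: DROP (t<10-0); WM=10
i=8 t=10 v=2: → [10,15); WM=10
i=9 t=11 v=4: → [10,15); WM=10
i=10 t=17 v=1: → [17,21); WM=16
i=11 t=19 v=9: → [17,23); WM=18
i=12 t=10 v=5: DROP (t<18-0); WM=18
i=13 t=22 v=2: → [17,26); WM=21
i=14 t=22 v=2: → [17,26); WM=21
i=15 t=20 v=2: DROP (t<21-0); WM=21
i=16 t=11 v=8: DROP (t<21-0); WM=21

6 7 12 15 16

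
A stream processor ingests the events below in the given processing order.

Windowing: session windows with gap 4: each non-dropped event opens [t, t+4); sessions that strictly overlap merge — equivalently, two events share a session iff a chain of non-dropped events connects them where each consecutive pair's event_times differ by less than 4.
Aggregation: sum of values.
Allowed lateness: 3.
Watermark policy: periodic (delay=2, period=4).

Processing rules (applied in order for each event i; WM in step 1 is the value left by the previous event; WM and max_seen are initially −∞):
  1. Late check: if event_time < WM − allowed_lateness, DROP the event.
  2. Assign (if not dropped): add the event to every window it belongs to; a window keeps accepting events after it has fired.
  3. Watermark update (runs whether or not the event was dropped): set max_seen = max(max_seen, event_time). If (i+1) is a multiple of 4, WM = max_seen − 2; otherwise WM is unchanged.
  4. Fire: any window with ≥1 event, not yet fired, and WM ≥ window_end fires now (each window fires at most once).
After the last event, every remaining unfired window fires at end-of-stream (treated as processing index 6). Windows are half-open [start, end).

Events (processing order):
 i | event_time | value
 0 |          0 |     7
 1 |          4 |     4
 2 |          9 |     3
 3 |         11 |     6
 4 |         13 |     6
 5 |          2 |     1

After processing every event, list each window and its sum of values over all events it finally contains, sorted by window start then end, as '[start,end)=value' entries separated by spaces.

[0,4)=7 [4,8)=4 [9,17)=15

i=0 t=0 v=7: → [0,4); WM=−∞
i=1 t=4 v=4: → [4,8); WM=−∞
i=2 t=9 v=3: → [9,13); WM=−∞
i=3 t=11 v=6: → [9,15); WM=9
i=4 t=13 v=6: → [9,17); WM=9
i=5 t=2 v=1: DROP (t<9-3); WM=9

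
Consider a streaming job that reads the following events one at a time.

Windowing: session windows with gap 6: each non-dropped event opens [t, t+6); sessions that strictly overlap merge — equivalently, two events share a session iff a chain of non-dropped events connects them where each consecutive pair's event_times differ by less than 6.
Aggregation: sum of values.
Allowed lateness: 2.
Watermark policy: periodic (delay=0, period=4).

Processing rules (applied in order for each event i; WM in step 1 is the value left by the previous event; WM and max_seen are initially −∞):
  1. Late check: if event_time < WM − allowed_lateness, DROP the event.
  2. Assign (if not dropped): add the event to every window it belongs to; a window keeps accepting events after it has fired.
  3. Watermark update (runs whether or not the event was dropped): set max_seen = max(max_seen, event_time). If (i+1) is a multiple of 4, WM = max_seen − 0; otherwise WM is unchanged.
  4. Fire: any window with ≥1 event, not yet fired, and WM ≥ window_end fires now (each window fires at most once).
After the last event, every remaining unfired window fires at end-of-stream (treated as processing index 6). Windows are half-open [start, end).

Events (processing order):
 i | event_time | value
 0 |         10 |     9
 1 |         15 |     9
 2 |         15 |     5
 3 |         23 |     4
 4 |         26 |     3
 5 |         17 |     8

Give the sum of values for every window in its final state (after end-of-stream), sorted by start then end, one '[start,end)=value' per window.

[10,21)=23 [23,32)=7

i=0 t=10 v=9: → [10,16); WM=−∞
i=1 t=15 v=9: → [10,21); WM=−∞
i=2 t=15 v=5: → [10,21); WM=−∞
i=3 t=23 v=4: → [23,29); WM=23
i=4 t=26 v=3: → [23,32); WM=23
i=5 t=17 v=8: DROP (t<23-2); WM=23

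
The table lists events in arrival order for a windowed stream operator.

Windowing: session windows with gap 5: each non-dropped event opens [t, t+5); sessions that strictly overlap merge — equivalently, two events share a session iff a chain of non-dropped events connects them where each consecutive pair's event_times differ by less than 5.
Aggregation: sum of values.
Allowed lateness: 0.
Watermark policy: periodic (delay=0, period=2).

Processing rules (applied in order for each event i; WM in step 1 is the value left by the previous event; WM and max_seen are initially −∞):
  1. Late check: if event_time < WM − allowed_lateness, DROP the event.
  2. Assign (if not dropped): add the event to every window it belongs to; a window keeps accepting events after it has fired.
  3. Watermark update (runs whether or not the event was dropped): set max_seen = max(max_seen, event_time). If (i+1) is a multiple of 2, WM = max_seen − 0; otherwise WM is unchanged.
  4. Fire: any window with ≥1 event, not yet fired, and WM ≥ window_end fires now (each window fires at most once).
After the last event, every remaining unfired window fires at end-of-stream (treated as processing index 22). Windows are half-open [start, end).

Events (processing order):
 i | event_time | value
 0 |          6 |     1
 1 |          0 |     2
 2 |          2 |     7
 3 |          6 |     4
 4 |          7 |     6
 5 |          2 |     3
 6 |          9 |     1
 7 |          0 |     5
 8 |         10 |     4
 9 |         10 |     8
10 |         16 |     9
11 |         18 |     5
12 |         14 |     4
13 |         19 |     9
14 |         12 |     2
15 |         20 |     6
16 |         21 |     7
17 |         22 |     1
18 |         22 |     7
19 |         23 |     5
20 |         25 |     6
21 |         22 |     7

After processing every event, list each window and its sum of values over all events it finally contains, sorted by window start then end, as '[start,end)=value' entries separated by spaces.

[0,5)=2 [6,15)=24 [16,30)=55

i=0 t=6 v=1: → [6,11); WM=−∞
i=1 t=0 v=2: → [0,5); WM=6
i=2 t=2 v=7: DROP (t<6-0); WM=6
i=3 t=6 v=4: → [6,11); WM=6
i=4 t=7 v=6: → [6,12); WM=6
i=5 t=2 v=3: DROP (t<6-0); WM=7
i=6 t=9 v=1: → [6,14); WM=7
i=7 t=0 v=5: DROP (t<7-0); WM=9
i=8 t=10 v=4: → [6,15); WM=9
i=9 t=10 v=8: → [6,15); WM=10
i=10 t=16 v=9: → [16,21); WM=10
i=11 t=18 v=5: → [16,23); WM=18
i=12 t=14 v=4: DROP (t<18-0); WM=18
i=13 t=19 v=9: → [16,24); WM=19
i=14 t=12 v=2: DROP (t<19-0); WM=19
i=15 t=20 v=6: → [16,25); WM=20
i=16 t=21 v=7: → [16,26); WM=20
i=17 t=22 v=1: → [16,27); WM=22
i=18 t=22 v=7: → [16,27); WM=22
i=19 t=23 v=5: → [16,28); WM=23
i=20 t=25 v=6: → [16,30); WM=23
i=21 t=22 v=7: DROP (t<23-0); WM=25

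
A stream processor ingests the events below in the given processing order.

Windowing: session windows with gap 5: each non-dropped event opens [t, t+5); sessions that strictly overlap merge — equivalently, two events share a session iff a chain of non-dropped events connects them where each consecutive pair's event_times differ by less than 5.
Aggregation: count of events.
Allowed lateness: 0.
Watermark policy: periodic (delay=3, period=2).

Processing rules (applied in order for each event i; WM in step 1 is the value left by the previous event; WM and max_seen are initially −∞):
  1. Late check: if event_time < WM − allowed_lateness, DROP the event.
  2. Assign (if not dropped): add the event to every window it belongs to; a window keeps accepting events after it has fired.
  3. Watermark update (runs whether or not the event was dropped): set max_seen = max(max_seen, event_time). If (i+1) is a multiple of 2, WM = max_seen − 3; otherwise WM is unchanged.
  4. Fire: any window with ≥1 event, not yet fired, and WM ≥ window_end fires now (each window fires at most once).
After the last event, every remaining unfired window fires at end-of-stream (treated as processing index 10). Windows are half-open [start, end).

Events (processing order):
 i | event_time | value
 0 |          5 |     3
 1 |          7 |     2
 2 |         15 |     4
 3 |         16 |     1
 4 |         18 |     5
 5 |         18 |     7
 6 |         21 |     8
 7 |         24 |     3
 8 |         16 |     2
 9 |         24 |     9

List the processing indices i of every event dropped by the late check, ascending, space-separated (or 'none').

8

i=0 t=5 v=3: → [5,10); WM=−∞
i=1 t=7 v=2: → [5,12); WM=4
i=2 t=15 v=4: → [15,20); WM=4
i=3 t=16 v=1: → [15,21); WM=13
i=4 t=18 v=5: → [15,23); WM=13
i=5 t=18 v=7: → [15,23); WM=15
i=6 t=21 v=8: → [15,26); WM=15
i=7 t=24 v=3: → [15,29); WM=21
i=8 t=16 v=2: DROP (t<21-0); WM=21
i=9 t=24 v=9: → [15,29); WM=21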